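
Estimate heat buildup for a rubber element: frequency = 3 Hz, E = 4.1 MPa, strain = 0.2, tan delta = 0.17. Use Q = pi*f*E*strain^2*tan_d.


Q = pi * f * E * strain^2 * tan_d
= pi * 3 * 4.1 * 0.2^2 * 0.17
= pi * 3 * 4.1 * 0.0400 * 0.17
= 0.2628

Q = 0.2628


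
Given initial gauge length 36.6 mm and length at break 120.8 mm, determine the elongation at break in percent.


Elongation = (Lf - L0) / L0 * 100
= (120.8 - 36.6) / 36.6 * 100
= 84.2 / 36.6 * 100
= 230.1%

230.1%


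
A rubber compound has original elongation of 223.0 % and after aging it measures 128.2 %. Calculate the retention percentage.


Retention = aged / original * 100
= 128.2 / 223.0 * 100
= 57.5%

57.5%


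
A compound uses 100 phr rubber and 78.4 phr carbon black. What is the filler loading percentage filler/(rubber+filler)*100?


Filler % = filler / (rubber + filler) * 100
= 78.4 / (100 + 78.4) * 100
= 78.4 / 178.4 * 100
= 43.95%

43.95%


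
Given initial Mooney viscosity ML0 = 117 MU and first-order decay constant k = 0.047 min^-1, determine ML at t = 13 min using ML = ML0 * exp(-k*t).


ML = ML0 * exp(-k * t)
ML = 117 * exp(-0.047 * 13)
ML = 117 * 0.5428
ML = 63.51 MU

63.51 MU


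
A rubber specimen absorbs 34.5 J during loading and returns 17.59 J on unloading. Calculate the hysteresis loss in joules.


Hysteresis loss = loading - unloading
= 34.5 - 17.59
= 16.91 J

16.91 J


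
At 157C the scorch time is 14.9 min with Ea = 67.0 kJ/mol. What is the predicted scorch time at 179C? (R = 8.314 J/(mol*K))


Convert temperatures: T1 = 157 + 273.15 = 430.15 K, T2 = 179 + 273.15 = 452.15 K
ts2_new = 14.9 * exp(67000 / 8.314 * (1/452.15 - 1/430.15))
1/T2 - 1/T1 = -1.1312e-04
ts2_new = 5.99 min

5.99 min


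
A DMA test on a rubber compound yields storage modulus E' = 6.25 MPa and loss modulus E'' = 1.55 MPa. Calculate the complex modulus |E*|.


|E*| = sqrt(E'^2 + E''^2)
= sqrt(6.25^2 + 1.55^2)
= sqrt(39.0625 + 2.4025)
= 6.439 MPa

6.439 MPa


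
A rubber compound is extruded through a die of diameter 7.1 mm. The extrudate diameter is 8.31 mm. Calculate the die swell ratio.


Die swell ratio = D_extrudate / D_die
= 8.31 / 7.1
= 1.17

Die swell = 1.17


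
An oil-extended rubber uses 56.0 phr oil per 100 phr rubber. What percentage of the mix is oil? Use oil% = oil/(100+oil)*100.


Oil % = oil / (100 + oil) * 100
= 56.0 / (100 + 56.0) * 100
= 56.0 / 156.0 * 100
= 35.9%

35.9%


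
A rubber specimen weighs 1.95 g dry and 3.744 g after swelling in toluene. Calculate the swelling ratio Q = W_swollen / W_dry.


Q = W_swollen / W_dry
Q = 3.744 / 1.95
Q = 1.92

Q = 1.92


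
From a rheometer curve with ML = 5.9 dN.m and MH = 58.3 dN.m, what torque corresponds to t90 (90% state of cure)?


M90 = ML + 0.9 * (MH - ML)
M90 = 5.9 + 0.9 * (58.3 - 5.9)
M90 = 5.9 + 0.9 * 52.4
M90 = 53.06 dN.m

53.06 dN.m


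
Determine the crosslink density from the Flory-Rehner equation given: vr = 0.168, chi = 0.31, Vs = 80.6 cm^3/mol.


ln(1 - vr) = ln(1 - 0.168) = -0.1839
Numerator = -((-0.1839) + 0.168 + 0.31 * 0.168^2) = 0.0072
Denominator = 80.6 * (0.168^(1/3) - 0.168/2) = 37.7035
nu = 0.0072 / 37.7035 = 1.9026e-04 mol/cm^3

1.9026e-04 mol/cm^3


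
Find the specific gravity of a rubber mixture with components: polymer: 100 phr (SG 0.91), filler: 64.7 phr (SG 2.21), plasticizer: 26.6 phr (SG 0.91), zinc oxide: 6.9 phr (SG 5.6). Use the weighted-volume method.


Sum of weights = 198.2
Volume contributions:
  polymer: 100/0.91 = 109.8901
  filler: 64.7/2.21 = 29.2760
  plasticizer: 26.6/0.91 = 29.2308
  zinc oxide: 6.9/5.6 = 1.2321
Sum of volumes = 169.6290
SG = 198.2 / 169.6290 = 1.168

SG = 1.168


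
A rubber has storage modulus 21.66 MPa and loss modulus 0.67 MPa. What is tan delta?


tan delta = E'' / E'
= 0.67 / 21.66
= 0.0309

tan delta = 0.0309


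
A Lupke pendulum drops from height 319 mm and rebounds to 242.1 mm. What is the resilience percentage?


Resilience = h_rebound / h_drop * 100
= 242.1 / 319 * 100
= 75.9%

75.9%


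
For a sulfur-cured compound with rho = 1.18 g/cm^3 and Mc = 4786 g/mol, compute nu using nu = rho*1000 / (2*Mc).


nu = rho * 1000 / (2 * Mc)
nu = 1.18 * 1000 / (2 * 4786)
nu = 1180.0 / 9572
nu = 0.1233 mol/L

0.1233 mol/L


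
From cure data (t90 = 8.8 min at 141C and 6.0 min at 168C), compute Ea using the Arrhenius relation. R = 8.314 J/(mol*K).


T1 = 414.15 K, T2 = 441.15 K
1/T1 - 1/T2 = 1.4778e-04
ln(t1/t2) = ln(8.8/6.0) = 0.3830
Ea = 8.314 * 0.3830 / 1.4778e-04 = 21546.6717 J/mol
Ea = 21.55 kJ/mol

21.55 kJ/mol


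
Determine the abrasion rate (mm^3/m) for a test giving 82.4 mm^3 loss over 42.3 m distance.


Rate = volume_loss / distance
= 82.4 / 42.3
= 1.948 mm^3/m

1.948 mm^3/m


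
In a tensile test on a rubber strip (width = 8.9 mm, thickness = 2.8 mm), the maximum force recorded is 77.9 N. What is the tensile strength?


Area = width * thickness = 8.9 * 2.8 = 24.92 mm^2
TS = force / area = 77.9 / 24.92 = 3.13 MPa

3.13 MPa


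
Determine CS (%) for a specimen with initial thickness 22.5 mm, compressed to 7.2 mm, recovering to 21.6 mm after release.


CS = (t0 - recovered) / (t0 - ts) * 100
= (22.5 - 21.6) / (22.5 - 7.2) * 100
= 0.9 / 15.3 * 100
= 5.9%

5.9%


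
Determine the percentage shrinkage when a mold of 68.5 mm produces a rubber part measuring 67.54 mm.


Shrinkage = (mold - part) / mold * 100
= (68.5 - 67.54) / 68.5 * 100
= 0.96 / 68.5 * 100
= 1.4%

1.4%


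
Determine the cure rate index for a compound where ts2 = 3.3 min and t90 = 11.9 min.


CRI = 100 / (t90 - ts2)
= 100 / (11.9 - 3.3)
= 100 / 8.6
= 11.63 min^-1

11.63 min^-1


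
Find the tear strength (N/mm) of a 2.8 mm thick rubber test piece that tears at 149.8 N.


Tear strength = force / thickness
= 149.8 / 2.8
= 53.5 N/mm

53.5 N/mm


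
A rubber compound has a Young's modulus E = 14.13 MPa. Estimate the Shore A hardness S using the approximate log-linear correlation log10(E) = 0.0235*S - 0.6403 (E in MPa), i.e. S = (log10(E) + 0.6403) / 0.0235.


log10(E) = 0.0235*S - 0.6403  =>  S = (log10(E) + 0.6403) / 0.0235
log10(14.13) = 1.150142
S = (1.150142 + 0.6403) / 0.0235 = 1.790442 / 0.0235
S = 76.2

Shore A = 76.2


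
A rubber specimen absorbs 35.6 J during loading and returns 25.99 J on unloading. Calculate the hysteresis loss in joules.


Hysteresis loss = loading - unloading
= 35.6 - 25.99
= 9.61 J

9.61 J


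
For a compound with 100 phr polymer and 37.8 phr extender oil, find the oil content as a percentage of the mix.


Oil % = oil / (100 + oil) * 100
= 37.8 / (100 + 37.8) * 100
= 37.8 / 137.8 * 100
= 27.43%

27.43%


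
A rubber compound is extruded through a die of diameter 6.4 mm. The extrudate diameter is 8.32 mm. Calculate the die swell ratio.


Die swell ratio = D_extrudate / D_die
= 8.32 / 6.4
= 1.3

Die swell = 1.3


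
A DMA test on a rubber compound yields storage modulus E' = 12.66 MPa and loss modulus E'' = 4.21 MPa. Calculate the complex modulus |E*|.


|E*| = sqrt(E'^2 + E''^2)
= sqrt(12.66^2 + 4.21^2)
= sqrt(160.2756 + 17.7241)
= 13.342 MPa

13.342 MPa


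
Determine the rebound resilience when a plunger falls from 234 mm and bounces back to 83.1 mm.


Resilience = h_rebound / h_drop * 100
= 83.1 / 234 * 100
= 35.5%

35.5%


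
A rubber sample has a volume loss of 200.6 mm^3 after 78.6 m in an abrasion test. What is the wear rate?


Rate = volume_loss / distance
= 200.6 / 78.6
= 2.552 mm^3/m

2.552 mm^3/m


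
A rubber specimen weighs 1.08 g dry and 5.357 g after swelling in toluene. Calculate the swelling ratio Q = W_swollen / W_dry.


Q = W_swollen / W_dry
Q = 5.357 / 1.08
Q = 4.96

Q = 4.96


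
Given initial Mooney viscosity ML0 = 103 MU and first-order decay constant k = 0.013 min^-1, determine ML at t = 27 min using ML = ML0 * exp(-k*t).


ML = ML0 * exp(-k * t)
ML = 103 * exp(-0.013 * 27)
ML = 103 * 0.7040
ML = 72.51 MU

72.51 MU


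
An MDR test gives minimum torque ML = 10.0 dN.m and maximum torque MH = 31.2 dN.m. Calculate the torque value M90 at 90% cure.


M90 = ML + 0.9 * (MH - ML)
M90 = 10.0 + 0.9 * (31.2 - 10.0)
M90 = 10.0 + 0.9 * 21.2
M90 = 29.08 dN.m

29.08 dN.m


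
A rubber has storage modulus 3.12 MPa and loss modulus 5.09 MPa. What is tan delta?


tan delta = E'' / E'
= 5.09 / 3.12
= 1.6314

tan delta = 1.6314


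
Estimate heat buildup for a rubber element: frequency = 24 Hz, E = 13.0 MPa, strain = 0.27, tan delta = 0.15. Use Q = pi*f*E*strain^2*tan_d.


Q = pi * f * E * strain^2 * tan_d
= pi * 24 * 13.0 * 0.27^2 * 0.15
= pi * 24 * 13.0 * 0.0729 * 0.15
= 10.7182

Q = 10.7182


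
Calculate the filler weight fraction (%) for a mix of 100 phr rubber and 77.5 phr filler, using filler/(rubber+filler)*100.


Filler % = filler / (rubber + filler) * 100
= 77.5 / (100 + 77.5) * 100
= 77.5 / 177.5 * 100
= 43.66%

43.66%


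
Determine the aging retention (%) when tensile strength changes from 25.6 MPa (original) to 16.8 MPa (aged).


Retention = aged / original * 100
= 16.8 / 25.6 * 100
= 65.6%

65.6%


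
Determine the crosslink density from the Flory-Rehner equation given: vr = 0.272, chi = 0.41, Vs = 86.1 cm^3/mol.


ln(1 - vr) = ln(1 - 0.272) = -0.3175
Numerator = -((-0.3175) + 0.272 + 0.41 * 0.272^2) = 0.0151
Denominator = 86.1 * (0.272^(1/3) - 0.272/2) = 44.0765
nu = 0.0151 / 44.0765 = 3.4306e-04 mol/cm^3

3.4306e-04 mol/cm^3


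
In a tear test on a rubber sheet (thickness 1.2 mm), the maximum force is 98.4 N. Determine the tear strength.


Tear strength = force / thickness
= 98.4 / 1.2
= 82.0 N/mm

82.0 N/mm


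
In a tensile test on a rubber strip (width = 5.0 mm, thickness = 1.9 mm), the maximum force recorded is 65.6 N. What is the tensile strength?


Area = width * thickness = 5.0 * 1.9 = 9.5 mm^2
TS = force / area = 65.6 / 9.5 = 6.91 MPa

6.91 MPa


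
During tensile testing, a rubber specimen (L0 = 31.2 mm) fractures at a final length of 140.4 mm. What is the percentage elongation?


Elongation = (Lf - L0) / L0 * 100
= (140.4 - 31.2) / 31.2 * 100
= 109.2 / 31.2 * 100
= 350.0%

350.0%


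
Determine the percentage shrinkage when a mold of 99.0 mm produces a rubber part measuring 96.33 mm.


Shrinkage = (mold - part) / mold * 100
= (99.0 - 96.33) / 99.0 * 100
= 2.67 / 99.0 * 100
= 2.7%

2.7%


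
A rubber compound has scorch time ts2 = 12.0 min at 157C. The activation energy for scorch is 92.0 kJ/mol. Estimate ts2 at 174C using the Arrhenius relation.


Convert temperatures: T1 = 157 + 273.15 = 430.15 K, T2 = 174 + 273.15 = 447.15 K
ts2_new = 12.0 * exp(92000 / 8.314 * (1/447.15 - 1/430.15))
1/T2 - 1/T1 = -8.8384e-05
ts2_new = 4.51 min

4.51 min


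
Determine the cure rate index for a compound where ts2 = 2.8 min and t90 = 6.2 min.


CRI = 100 / (t90 - ts2)
= 100 / (6.2 - 2.8)
= 100 / 3.4
= 29.41 min^-1

29.41 min^-1


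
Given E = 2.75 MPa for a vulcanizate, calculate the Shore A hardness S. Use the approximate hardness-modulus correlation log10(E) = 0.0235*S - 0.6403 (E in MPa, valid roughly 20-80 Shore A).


log10(E) = 0.0235*S - 0.6403  =>  S = (log10(E) + 0.6403) / 0.0235
log10(2.75) = 0.439333
S = (0.439333 + 0.6403) / 0.0235 = 1.079633 / 0.0235
S = 45.9

Shore A = 45.9


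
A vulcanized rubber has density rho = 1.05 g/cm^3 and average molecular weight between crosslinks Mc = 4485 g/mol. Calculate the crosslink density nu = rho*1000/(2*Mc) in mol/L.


nu = rho * 1000 / (2 * Mc)
nu = 1.05 * 1000 / (2 * 4485)
nu = 1050.0 / 8970
nu = 0.1171 mol/L

0.1171 mol/L


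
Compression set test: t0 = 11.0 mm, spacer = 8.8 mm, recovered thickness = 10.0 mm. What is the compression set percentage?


CS = (t0 - recovered) / (t0 - ts) * 100
= (11.0 - 10.0) / (11.0 - 8.8) * 100
= 1.0 / 2.2 * 100
= 45.5%

45.5%


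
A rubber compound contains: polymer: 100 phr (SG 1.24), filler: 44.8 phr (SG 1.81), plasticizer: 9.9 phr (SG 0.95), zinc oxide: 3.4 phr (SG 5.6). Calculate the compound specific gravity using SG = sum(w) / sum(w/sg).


Sum of weights = 158.1
Volume contributions:
  polymer: 100/1.24 = 80.6452
  filler: 44.8/1.81 = 24.7514
  plasticizer: 9.9/0.95 = 10.4211
  zinc oxide: 3.4/5.6 = 0.6071
Sum of volumes = 116.4247
SG = 158.1 / 116.4247 = 1.358

SG = 1.358


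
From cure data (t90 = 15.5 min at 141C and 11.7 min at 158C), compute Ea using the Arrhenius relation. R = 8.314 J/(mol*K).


T1 = 414.15 K, T2 = 431.15 K
1/T1 - 1/T2 = 9.5206e-05
ln(t1/t2) = ln(15.5/11.7) = 0.2813
Ea = 8.314 * 0.2813 / 9.5206e-05 = 24560.7436 J/mol
Ea = 24.56 kJ/mol

24.56 kJ/mol


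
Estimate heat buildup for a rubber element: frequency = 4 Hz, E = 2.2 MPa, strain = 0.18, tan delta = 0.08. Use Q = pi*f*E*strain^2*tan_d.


Q = pi * f * E * strain^2 * tan_d
= pi * 4 * 2.2 * 0.18^2 * 0.08
= pi * 4 * 2.2 * 0.0324 * 0.08
= 0.0717

Q = 0.0717


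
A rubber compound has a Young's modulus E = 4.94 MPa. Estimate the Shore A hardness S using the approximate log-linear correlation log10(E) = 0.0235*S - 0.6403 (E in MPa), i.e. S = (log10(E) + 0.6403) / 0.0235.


log10(E) = 0.0235*S - 0.6403  =>  S = (log10(E) + 0.6403) / 0.0235
log10(4.94) = 0.693727
S = (0.693727 + 0.6403) / 0.0235 = 1.334027 / 0.0235
S = 56.8

Shore A = 56.8


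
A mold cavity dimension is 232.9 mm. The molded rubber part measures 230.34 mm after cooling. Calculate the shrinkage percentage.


Shrinkage = (mold - part) / mold * 100
= (232.9 - 230.34) / 232.9 * 100
= 2.56 / 232.9 * 100
= 1.1%

1.1%


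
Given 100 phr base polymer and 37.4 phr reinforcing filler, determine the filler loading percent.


Filler % = filler / (rubber + filler) * 100
= 37.4 / (100 + 37.4) * 100
= 37.4 / 137.4 * 100
= 27.22%

27.22%


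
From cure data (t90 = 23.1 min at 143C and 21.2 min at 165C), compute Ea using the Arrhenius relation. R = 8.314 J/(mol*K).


T1 = 416.15 K, T2 = 438.15 K
1/T1 - 1/T2 = 1.2066e-04
ln(t1/t2) = ln(23.1/21.2) = 0.0858
Ea = 8.314 * 0.0858 / 1.2066e-04 = 5914.3420 J/mol
Ea = 5.91 kJ/mol

5.91 kJ/mol


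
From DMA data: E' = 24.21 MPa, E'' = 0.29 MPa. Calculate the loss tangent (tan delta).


tan delta = E'' / E'
= 0.29 / 24.21
= 0.012

tan delta = 0.012


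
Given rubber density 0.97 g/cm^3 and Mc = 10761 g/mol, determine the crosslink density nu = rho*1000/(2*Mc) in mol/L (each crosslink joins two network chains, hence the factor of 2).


nu = rho * 1000 / (2 * Mc)
nu = 0.97 * 1000 / (2 * 10761)
nu = 970.0 / 21522
nu = 0.0451 mol/L

0.0451 mol/L


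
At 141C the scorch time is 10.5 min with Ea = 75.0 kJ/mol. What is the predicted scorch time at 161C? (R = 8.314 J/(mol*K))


Convert temperatures: T1 = 141 + 273.15 = 414.15 K, T2 = 161 + 273.15 = 434.15 K
ts2_new = 10.5 * exp(75000 / 8.314 * (1/434.15 - 1/414.15))
1/T2 - 1/T1 = -1.1123e-04
ts2_new = 3.85 min

3.85 min


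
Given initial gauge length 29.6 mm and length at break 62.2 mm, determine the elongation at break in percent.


Elongation = (Lf - L0) / L0 * 100
= (62.2 - 29.6) / 29.6 * 100
= 32.6 / 29.6 * 100
= 110.1%

110.1%


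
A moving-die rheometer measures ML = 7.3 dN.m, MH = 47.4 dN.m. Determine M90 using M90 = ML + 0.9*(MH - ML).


M90 = ML + 0.9 * (MH - ML)
M90 = 7.3 + 0.9 * (47.4 - 7.3)
M90 = 7.3 + 0.9 * 40.1
M90 = 43.39 dN.m

43.39 dN.m


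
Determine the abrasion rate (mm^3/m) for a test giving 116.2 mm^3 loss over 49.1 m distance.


Rate = volume_loss / distance
= 116.2 / 49.1
= 2.367 mm^3/m

2.367 mm^3/m


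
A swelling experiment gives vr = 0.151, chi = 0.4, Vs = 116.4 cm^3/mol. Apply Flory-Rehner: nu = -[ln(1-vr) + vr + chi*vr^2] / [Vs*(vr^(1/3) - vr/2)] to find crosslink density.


ln(1 - vr) = ln(1 - 0.151) = -0.1637
Numerator = -((-0.1637) + 0.151 + 0.4 * 0.151^2) = 0.0036
Denominator = 116.4 * (0.151^(1/3) - 0.151/2) = 53.1957
nu = 0.0036 / 53.1957 = 6.7218e-05 mol/cm^3

6.7218e-05 mol/cm^3


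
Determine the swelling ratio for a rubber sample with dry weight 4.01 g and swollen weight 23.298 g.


Q = W_swollen / W_dry
Q = 23.298 / 4.01
Q = 5.81

Q = 5.81


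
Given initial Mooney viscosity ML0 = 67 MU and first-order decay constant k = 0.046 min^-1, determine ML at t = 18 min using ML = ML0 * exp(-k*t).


ML = ML0 * exp(-k * t)
ML = 67 * exp(-0.046 * 18)
ML = 67 * 0.4369
ML = 29.27 MU

29.27 MU


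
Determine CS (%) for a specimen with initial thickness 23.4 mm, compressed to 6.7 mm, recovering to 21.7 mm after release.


CS = (t0 - recovered) / (t0 - ts) * 100
= (23.4 - 21.7) / (23.4 - 6.7) * 100
= 1.7 / 16.7 * 100
= 10.2%

10.2%


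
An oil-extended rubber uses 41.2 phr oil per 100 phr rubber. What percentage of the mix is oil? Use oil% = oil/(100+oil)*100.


Oil % = oil / (100 + oil) * 100
= 41.2 / (100 + 41.2) * 100
= 41.2 / 141.2 * 100
= 29.18%

29.18%


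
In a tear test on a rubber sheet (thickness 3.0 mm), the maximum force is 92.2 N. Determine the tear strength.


Tear strength = force / thickness
= 92.2 / 3.0
= 30.73 N/mm

30.73 N/mm


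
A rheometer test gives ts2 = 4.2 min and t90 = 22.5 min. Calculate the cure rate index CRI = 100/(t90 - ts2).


CRI = 100 / (t90 - ts2)
= 100 / (22.5 - 4.2)
= 100 / 18.3
= 5.46 min^-1

5.46 min^-1


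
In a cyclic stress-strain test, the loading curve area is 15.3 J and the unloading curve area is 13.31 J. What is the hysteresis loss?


Hysteresis loss = loading - unloading
= 15.3 - 13.31
= 1.99 J

1.99 J


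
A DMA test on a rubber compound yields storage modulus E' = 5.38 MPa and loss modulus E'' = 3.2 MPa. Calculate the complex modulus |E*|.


|E*| = sqrt(E'^2 + E''^2)
= sqrt(5.38^2 + 3.2^2)
= sqrt(28.9444 + 10.2400)
= 6.26 MPa

6.26 MPa


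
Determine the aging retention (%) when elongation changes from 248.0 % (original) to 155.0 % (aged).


Retention = aged / original * 100
= 155.0 / 248.0 * 100
= 62.5%

62.5%


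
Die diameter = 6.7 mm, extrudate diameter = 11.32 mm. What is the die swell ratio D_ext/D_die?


Die swell ratio = D_extrudate / D_die
= 11.32 / 6.7
= 1.69

Die swell = 1.69


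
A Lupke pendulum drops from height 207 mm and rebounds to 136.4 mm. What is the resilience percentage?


Resilience = h_rebound / h_drop * 100
= 136.4 / 207 * 100
= 65.9%

65.9%


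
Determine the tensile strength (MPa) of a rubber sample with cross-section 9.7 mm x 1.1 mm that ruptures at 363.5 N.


Area = width * thickness = 9.7 * 1.1 = 10.67 mm^2
TS = force / area = 363.5 / 10.67 = 34.07 MPa

34.07 MPa


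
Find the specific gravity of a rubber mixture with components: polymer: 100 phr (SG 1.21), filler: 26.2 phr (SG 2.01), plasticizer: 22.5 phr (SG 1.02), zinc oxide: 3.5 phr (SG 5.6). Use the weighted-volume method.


Sum of weights = 152.2
Volume contributions:
  polymer: 100/1.21 = 82.6446
  filler: 26.2/2.01 = 13.0348
  plasticizer: 22.5/1.02 = 22.0588
  zinc oxide: 3.5/5.6 = 0.6250
Sum of volumes = 118.3633
SG = 152.2 / 118.3633 = 1.286

SG = 1.286


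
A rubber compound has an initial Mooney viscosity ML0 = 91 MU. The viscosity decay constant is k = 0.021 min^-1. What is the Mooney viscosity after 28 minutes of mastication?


ML = ML0 * exp(-k * t)
ML = 91 * exp(-0.021 * 28)
ML = 91 * 0.5554
ML = 50.54 MU

50.54 MU


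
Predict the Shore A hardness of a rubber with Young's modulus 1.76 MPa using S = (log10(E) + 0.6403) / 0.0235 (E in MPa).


log10(E) = 0.0235*S - 0.6403  =>  S = (log10(E) + 0.6403) / 0.0235
log10(1.76) = 0.245513
S = (0.245513 + 0.6403) / 0.0235 = 0.885813 / 0.0235
S = 37.7

Shore A = 37.7


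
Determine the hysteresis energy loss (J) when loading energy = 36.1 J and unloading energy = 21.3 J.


Hysteresis loss = loading - unloading
= 36.1 - 21.3
= 14.8 J

14.8 J


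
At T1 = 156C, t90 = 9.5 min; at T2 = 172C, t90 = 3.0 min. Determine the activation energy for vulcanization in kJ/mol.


T1 = 429.15 K, T2 = 445.15 K
1/T1 - 1/T2 = 8.3754e-05
ln(t1/t2) = ln(9.5/3.0) = 1.1527
Ea = 8.314 * 1.1527 / 8.3754e-05 = 114423.2042 J/mol
Ea = 114.42 kJ/mol

114.42 kJ/mol


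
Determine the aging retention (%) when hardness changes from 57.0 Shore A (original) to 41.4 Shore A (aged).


Retention = aged / original * 100
= 41.4 / 57.0 * 100
= 72.6%

72.6%


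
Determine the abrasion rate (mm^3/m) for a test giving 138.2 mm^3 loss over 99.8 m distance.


Rate = volume_loss / distance
= 138.2 / 99.8
= 1.385 mm^3/m

1.385 mm^3/m


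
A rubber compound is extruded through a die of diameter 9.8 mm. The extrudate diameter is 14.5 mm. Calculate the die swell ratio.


Die swell ratio = D_extrudate / D_die
= 14.5 / 9.8
= 1.48

Die swell = 1.48


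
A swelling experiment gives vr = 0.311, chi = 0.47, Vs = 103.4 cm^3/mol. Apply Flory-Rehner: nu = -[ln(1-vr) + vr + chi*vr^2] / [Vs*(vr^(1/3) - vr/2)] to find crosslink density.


ln(1 - vr) = ln(1 - 0.311) = -0.3725
Numerator = -((-0.3725) + 0.311 + 0.47 * 0.311^2) = 0.0161
Denominator = 103.4 * (0.311^(1/3) - 0.311/2) = 53.9765
nu = 0.0161 / 53.9765 = 2.9745e-04 mol/cm^3

2.9745e-04 mol/cm^3


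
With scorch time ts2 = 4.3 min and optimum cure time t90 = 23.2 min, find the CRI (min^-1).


CRI = 100 / (t90 - ts2)
= 100 / (23.2 - 4.3)
= 100 / 18.9
= 5.29 min^-1

5.29 min^-1


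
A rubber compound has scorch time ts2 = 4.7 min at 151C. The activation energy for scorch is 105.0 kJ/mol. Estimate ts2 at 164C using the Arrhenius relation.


Convert temperatures: T1 = 151 + 273.15 = 424.15 K, T2 = 164 + 273.15 = 437.15 K
ts2_new = 4.7 * exp(105000 / 8.314 * (1/437.15 - 1/424.15))
1/T2 - 1/T1 = -7.0112e-05
ts2_new = 1.94 min

1.94 min


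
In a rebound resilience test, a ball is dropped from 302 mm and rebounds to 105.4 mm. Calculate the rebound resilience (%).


Resilience = h_rebound / h_drop * 100
= 105.4 / 302 * 100
= 34.9%

34.9%


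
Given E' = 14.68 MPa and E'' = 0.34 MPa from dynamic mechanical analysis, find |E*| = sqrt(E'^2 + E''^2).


|E*| = sqrt(E'^2 + E''^2)
= sqrt(14.68^2 + 0.34^2)
= sqrt(215.5024 + 0.1156)
= 14.684 MPa

14.684 MPa


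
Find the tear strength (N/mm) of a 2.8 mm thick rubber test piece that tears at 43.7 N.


Tear strength = force / thickness
= 43.7 / 2.8
= 15.61 N/mm

15.61 N/mm


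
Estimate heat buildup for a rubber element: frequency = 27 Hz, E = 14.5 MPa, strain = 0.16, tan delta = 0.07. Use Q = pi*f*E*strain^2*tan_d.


Q = pi * f * E * strain^2 * tan_d
= pi * 27 * 14.5 * 0.16^2 * 0.07
= pi * 27 * 14.5 * 0.0256 * 0.07
= 2.2040

Q = 2.2040


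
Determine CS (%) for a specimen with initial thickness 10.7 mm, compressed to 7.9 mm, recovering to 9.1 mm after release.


CS = (t0 - recovered) / (t0 - ts) * 100
= (10.7 - 9.1) / (10.7 - 7.9) * 100
= 1.6 / 2.8 * 100
= 57.1%

57.1%


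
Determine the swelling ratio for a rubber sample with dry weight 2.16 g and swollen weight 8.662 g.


Q = W_swollen / W_dry
Q = 8.662 / 2.16
Q = 4.01

Q = 4.01


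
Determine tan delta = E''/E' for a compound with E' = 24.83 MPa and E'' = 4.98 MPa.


tan delta = E'' / E'
= 4.98 / 24.83
= 0.2006

tan delta = 0.2006


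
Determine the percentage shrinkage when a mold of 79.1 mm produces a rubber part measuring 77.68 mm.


Shrinkage = (mold - part) / mold * 100
= (79.1 - 77.68) / 79.1 * 100
= 1.42 / 79.1 * 100
= 1.8%

1.8%


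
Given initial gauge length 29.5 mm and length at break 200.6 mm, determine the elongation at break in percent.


Elongation = (Lf - L0) / L0 * 100
= (200.6 - 29.5) / 29.5 * 100
= 171.1 / 29.5 * 100
= 580.0%

580.0%


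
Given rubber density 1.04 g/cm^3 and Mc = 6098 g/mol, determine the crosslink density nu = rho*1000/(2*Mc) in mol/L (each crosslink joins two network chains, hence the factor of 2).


nu = rho * 1000 / (2 * Mc)
nu = 1.04 * 1000 / (2 * 6098)
nu = 1040.0 / 12196
nu = 0.0853 mol/L

0.0853 mol/L


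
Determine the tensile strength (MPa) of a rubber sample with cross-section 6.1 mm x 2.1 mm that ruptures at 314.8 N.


Area = width * thickness = 6.1 * 2.1 = 12.81 mm^2
TS = force / area = 314.8 / 12.81 = 24.57 MPa

24.57 MPa


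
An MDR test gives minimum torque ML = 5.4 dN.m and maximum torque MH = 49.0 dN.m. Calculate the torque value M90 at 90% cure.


M90 = ML + 0.9 * (MH - ML)
M90 = 5.4 + 0.9 * (49.0 - 5.4)
M90 = 5.4 + 0.9 * 43.6
M90 = 44.64 dN.m

44.64 dN.m


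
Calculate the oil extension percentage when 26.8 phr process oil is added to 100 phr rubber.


Oil % = oil / (100 + oil) * 100
= 26.8 / (100 + 26.8) * 100
= 26.8 / 126.8 * 100
= 21.14%

21.14%


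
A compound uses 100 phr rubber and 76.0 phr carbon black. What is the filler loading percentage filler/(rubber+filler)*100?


Filler % = filler / (rubber + filler) * 100
= 76.0 / (100 + 76.0) * 100
= 76.0 / 176.0 * 100
= 43.18%

43.18%


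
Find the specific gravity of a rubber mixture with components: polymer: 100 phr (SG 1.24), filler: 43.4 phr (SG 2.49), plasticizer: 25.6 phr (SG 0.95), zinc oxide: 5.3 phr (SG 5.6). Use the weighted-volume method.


Sum of weights = 174.3
Volume contributions:
  polymer: 100/1.24 = 80.6452
  filler: 43.4/2.49 = 17.4297
  plasticizer: 25.6/0.95 = 26.9474
  zinc oxide: 5.3/5.6 = 0.9464
Sum of volumes = 125.9687
SG = 174.3 / 125.9687 = 1.384

SG = 1.384


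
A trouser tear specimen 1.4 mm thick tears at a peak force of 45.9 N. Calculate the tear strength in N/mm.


Tear strength = force / thickness
= 45.9 / 1.4
= 32.79 N/mm

32.79 N/mm


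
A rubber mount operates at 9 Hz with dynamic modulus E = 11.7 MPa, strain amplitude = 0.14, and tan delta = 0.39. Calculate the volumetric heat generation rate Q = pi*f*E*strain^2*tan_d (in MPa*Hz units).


Q = pi * f * E * strain^2 * tan_d
= pi * 9 * 11.7 * 0.14^2 * 0.39
= pi * 9 * 11.7 * 0.0196 * 0.39
= 2.5287

Q = 2.5287


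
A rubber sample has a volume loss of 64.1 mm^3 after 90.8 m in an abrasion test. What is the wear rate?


Rate = volume_loss / distance
= 64.1 / 90.8
= 0.706 mm^3/m

0.706 mm^3/m


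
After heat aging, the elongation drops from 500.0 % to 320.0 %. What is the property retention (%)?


Retention = aged / original * 100
= 320.0 / 500.0 * 100
= 64.0%

64.0%


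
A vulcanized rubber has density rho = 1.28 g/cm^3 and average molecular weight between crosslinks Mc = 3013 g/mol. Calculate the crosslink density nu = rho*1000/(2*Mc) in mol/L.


nu = rho * 1000 / (2 * Mc)
nu = 1.28 * 1000 / (2 * 3013)
nu = 1280.0 / 6026
nu = 0.2124 mol/L

0.2124 mol/L


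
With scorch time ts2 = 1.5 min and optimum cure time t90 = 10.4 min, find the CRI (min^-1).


CRI = 100 / (t90 - ts2)
= 100 / (10.4 - 1.5)
= 100 / 8.9
= 11.24 min^-1

11.24 min^-1


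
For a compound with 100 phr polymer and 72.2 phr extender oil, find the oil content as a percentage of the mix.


Oil % = oil / (100 + oil) * 100
= 72.2 / (100 + 72.2) * 100
= 72.2 / 172.2 * 100
= 41.93%

41.93%


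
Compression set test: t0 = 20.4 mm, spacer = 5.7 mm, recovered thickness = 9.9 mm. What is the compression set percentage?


CS = (t0 - recovered) / (t0 - ts) * 100
= (20.4 - 9.9) / (20.4 - 5.7) * 100
= 10.5 / 14.7 * 100
= 71.4%

71.4%


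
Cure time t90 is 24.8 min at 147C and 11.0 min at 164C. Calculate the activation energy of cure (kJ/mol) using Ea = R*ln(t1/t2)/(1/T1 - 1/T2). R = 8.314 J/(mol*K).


T1 = 420.15 K, T2 = 437.15 K
1/T1 - 1/T2 = 9.2558e-05
ln(t1/t2) = ln(24.8/11.0) = 0.8129
Ea = 8.314 * 0.8129 / 9.2558e-05 = 73022.8736 J/mol
Ea = 73.02 kJ/mol

73.02 kJ/mol


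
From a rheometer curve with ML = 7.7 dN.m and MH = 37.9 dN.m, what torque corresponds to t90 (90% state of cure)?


M90 = ML + 0.9 * (MH - ML)
M90 = 7.7 + 0.9 * (37.9 - 7.7)
M90 = 7.7 + 0.9 * 30.2
M90 = 34.88 dN.m

34.88 dN.m


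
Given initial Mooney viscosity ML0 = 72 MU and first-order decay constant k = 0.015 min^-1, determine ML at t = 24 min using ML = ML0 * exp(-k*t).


ML = ML0 * exp(-k * t)
ML = 72 * exp(-0.015 * 24)
ML = 72 * 0.6977
ML = 50.23 MU

50.23 MU


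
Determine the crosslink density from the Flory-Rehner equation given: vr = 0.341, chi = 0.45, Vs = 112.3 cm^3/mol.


ln(1 - vr) = ln(1 - 0.341) = -0.4170
Numerator = -((-0.4170) + 0.341 + 0.45 * 0.341^2) = 0.0237
Denominator = 112.3 * (0.341^(1/3) - 0.341/2) = 59.3098
nu = 0.0237 / 59.3098 = 3.9969e-04 mol/cm^3

3.9969e-04 mol/cm^3


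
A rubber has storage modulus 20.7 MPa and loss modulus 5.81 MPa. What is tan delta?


tan delta = E'' / E'
= 5.81 / 20.7
= 0.2807

tan delta = 0.2807


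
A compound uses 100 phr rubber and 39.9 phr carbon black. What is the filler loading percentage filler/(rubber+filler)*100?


Filler % = filler / (rubber + filler) * 100
= 39.9 / (100 + 39.9) * 100
= 39.9 / 139.9 * 100
= 28.52%

28.52%


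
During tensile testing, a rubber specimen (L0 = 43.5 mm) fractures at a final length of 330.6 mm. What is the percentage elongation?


Elongation = (Lf - L0) / L0 * 100
= (330.6 - 43.5) / 43.5 * 100
= 287.1 / 43.5 * 100
= 660.0%

660.0%


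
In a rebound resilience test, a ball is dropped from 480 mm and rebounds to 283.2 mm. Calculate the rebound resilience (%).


Resilience = h_rebound / h_drop * 100
= 283.2 / 480 * 100
= 59.0%

59.0%


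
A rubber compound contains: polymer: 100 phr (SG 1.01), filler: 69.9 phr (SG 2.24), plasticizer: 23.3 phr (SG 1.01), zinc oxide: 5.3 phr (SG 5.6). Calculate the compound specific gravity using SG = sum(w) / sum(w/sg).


Sum of weights = 198.5
Volume contributions:
  polymer: 100/1.01 = 99.0099
  filler: 69.9/2.24 = 31.2054
  plasticizer: 23.3/1.01 = 23.0693
  zinc oxide: 5.3/5.6 = 0.9464
Sum of volumes = 154.2310
SG = 198.5 / 154.2310 = 1.287

SG = 1.287


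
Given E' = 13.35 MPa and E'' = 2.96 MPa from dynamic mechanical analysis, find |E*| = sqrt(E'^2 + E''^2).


|E*| = sqrt(E'^2 + E''^2)
= sqrt(13.35^2 + 2.96^2)
= sqrt(178.2225 + 8.7616)
= 13.674 MPa

13.674 MPa


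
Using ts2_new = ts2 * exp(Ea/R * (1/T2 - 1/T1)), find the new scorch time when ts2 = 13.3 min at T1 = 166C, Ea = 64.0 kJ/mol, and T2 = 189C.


Convert temperatures: T1 = 166 + 273.15 = 439.15 K, T2 = 189 + 273.15 = 462.15 K
ts2_new = 13.3 * exp(64000 / 8.314 * (1/462.15 - 1/439.15))
1/T2 - 1/T1 = -1.1333e-04
ts2_new = 5.56 min

5.56 min


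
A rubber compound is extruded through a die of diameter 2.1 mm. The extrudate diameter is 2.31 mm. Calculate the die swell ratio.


Die swell ratio = D_extrudate / D_die
= 2.31 / 2.1
= 1.1

Die swell = 1.1


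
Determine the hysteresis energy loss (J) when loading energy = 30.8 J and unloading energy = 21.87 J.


Hysteresis loss = loading - unloading
= 30.8 - 21.87
= 8.93 J

8.93 J


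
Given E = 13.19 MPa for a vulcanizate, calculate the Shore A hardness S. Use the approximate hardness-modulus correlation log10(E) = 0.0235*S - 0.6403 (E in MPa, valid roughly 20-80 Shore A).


log10(E) = 0.0235*S - 0.6403  =>  S = (log10(E) + 0.6403) / 0.0235
log10(13.19) = 1.120245
S = (1.120245 + 0.6403) / 0.0235 = 1.760545 / 0.0235
S = 74.9

Shore A = 74.9


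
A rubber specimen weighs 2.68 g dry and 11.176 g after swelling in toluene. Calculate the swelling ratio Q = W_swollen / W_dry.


Q = W_swollen / W_dry
Q = 11.176 / 2.68
Q = 4.17

Q = 4.17


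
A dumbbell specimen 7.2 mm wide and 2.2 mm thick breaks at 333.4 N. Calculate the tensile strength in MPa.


Area = width * thickness = 7.2 * 2.2 = 15.84 mm^2
TS = force / area = 333.4 / 15.84 = 21.05 MPa

21.05 MPa


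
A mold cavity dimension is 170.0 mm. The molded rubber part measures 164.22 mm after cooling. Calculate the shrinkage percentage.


Shrinkage = (mold - part) / mold * 100
= (170.0 - 164.22) / 170.0 * 100
= 5.78 / 170.0 * 100
= 3.4%

3.4%


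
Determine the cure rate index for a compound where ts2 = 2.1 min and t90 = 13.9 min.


CRI = 100 / (t90 - ts2)
= 100 / (13.9 - 2.1)
= 100 / 11.8
= 8.47 min^-1

8.47 min^-1


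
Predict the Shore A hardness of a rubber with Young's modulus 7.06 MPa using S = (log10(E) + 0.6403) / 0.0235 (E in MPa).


log10(E) = 0.0235*S - 0.6403  =>  S = (log10(E) + 0.6403) / 0.0235
log10(7.06) = 0.848805
S = (0.848805 + 0.6403) / 0.0235 = 1.489105 / 0.0235
S = 63.4

Shore A = 63.4


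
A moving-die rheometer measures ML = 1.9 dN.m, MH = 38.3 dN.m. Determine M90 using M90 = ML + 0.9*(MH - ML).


M90 = ML + 0.9 * (MH - ML)
M90 = 1.9 + 0.9 * (38.3 - 1.9)
M90 = 1.9 + 0.9 * 36.4
M90 = 34.66 dN.m

34.66 dN.m


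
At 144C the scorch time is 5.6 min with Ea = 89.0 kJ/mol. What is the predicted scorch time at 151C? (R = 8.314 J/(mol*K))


Convert temperatures: T1 = 144 + 273.15 = 417.15 K, T2 = 151 + 273.15 = 424.15 K
ts2_new = 5.6 * exp(89000 / 8.314 * (1/424.15 - 1/417.15))
1/T2 - 1/T1 = -3.9563e-05
ts2_new = 3.67 min

3.67 min


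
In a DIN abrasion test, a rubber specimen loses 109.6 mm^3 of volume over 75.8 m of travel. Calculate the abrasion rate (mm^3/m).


Rate = volume_loss / distance
= 109.6 / 75.8
= 1.446 mm^3/m

1.446 mm^3/m


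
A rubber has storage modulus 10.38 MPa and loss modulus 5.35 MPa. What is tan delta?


tan delta = E'' / E'
= 5.35 / 10.38
= 0.5154

tan delta = 0.5154


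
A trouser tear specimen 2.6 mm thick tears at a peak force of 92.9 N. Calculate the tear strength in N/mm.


Tear strength = force / thickness
= 92.9 / 2.6
= 35.73 N/mm

35.73 N/mm


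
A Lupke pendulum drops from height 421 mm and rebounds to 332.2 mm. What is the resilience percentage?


Resilience = h_rebound / h_drop * 100
= 332.2 / 421 * 100
= 78.9%

78.9%


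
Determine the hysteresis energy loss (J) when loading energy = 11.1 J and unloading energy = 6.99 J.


Hysteresis loss = loading - unloading
= 11.1 - 6.99
= 4.11 J

4.11 J


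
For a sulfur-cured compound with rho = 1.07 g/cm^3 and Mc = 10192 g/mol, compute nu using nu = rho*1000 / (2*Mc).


nu = rho * 1000 / (2 * Mc)
nu = 1.07 * 1000 / (2 * 10192)
nu = 1070.0 / 20384
nu = 0.0525 mol/L

0.0525 mol/L


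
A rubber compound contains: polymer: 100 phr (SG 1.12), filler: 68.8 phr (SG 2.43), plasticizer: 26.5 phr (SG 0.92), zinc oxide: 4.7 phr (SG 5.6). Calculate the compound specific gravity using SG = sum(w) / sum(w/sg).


Sum of weights = 200.0
Volume contributions:
  polymer: 100/1.12 = 89.2857
  filler: 68.8/2.43 = 28.3128
  plasticizer: 26.5/0.92 = 28.8043
  zinc oxide: 4.7/5.6 = 0.8393
Sum of volumes = 147.2421
SG = 200.0 / 147.2421 = 1.358

SG = 1.358


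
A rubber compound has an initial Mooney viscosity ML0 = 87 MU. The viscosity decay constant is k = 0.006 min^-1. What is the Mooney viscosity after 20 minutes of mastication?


ML = ML0 * exp(-k * t)
ML = 87 * exp(-0.006 * 20)
ML = 87 * 0.8869
ML = 77.16 MU

77.16 MU


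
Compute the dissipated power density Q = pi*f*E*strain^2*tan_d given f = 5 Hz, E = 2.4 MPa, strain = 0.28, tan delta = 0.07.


Q = pi * f * E * strain^2 * tan_d
= pi * 5 * 2.4 * 0.28^2 * 0.07
= pi * 5 * 2.4 * 0.0784 * 0.07
= 0.2069

Q = 0.2069


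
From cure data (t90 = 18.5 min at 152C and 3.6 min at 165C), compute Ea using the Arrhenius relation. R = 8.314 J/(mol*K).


T1 = 425.15 K, T2 = 438.15 K
1/T1 - 1/T2 = 6.9788e-05
ln(t1/t2) = ln(18.5/3.6) = 1.6368
Ea = 8.314 * 1.6368 / 6.9788e-05 = 195001.1043 J/mol
Ea = 195.0 kJ/mol

195.0 kJ/mol


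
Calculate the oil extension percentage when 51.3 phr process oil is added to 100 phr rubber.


Oil % = oil / (100 + oil) * 100
= 51.3 / (100 + 51.3) * 100
= 51.3 / 151.3 * 100
= 33.91%

33.91%


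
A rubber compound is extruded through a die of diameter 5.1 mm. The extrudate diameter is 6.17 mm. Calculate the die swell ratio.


Die swell ratio = D_extrudate / D_die
= 6.17 / 5.1
= 1.21

Die swell = 1.21


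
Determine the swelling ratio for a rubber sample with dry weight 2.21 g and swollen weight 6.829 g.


Q = W_swollen / W_dry
Q = 6.829 / 2.21
Q = 3.09

Q = 3.09


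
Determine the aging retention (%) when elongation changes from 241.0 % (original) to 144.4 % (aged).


Retention = aged / original * 100
= 144.4 / 241.0 * 100
= 59.9%

59.9%


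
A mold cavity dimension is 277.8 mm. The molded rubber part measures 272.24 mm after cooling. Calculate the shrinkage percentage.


Shrinkage = (mold - part) / mold * 100
= (277.8 - 272.24) / 277.8 * 100
= 5.56 / 277.8 * 100
= 2.0%

2.0%


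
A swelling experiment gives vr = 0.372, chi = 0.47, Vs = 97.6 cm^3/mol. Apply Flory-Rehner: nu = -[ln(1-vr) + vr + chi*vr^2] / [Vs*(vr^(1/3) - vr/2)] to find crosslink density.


ln(1 - vr) = ln(1 - 0.372) = -0.4652
Numerator = -((-0.4652) + 0.372 + 0.47 * 0.372^2) = 0.0282
Denominator = 97.6 * (0.372^(1/3) - 0.372/2) = 52.0400
nu = 0.0282 / 52.0400 = 5.4140e-04 mol/cm^3

5.4140e-04 mol/cm^3


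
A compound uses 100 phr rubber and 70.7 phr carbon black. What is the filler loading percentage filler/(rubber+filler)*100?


Filler % = filler / (rubber + filler) * 100
= 70.7 / (100 + 70.7) * 100
= 70.7 / 170.7 * 100
= 41.42%

41.42%


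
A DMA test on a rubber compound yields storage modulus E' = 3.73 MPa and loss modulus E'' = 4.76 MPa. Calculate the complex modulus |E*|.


|E*| = sqrt(E'^2 + E''^2)
= sqrt(3.73^2 + 4.76^2)
= sqrt(13.9129 + 22.6576)
= 6.047 MPa

6.047 MPa


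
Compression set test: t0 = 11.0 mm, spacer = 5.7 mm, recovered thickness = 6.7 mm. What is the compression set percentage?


CS = (t0 - recovered) / (t0 - ts) * 100
= (11.0 - 6.7) / (11.0 - 5.7) * 100
= 4.3 / 5.3 * 100
= 81.1%

81.1%


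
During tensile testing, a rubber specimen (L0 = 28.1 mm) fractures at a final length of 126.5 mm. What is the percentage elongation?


Elongation = (Lf - L0) / L0 * 100
= (126.5 - 28.1) / 28.1 * 100
= 98.4 / 28.1 * 100
= 350.2%

350.2%


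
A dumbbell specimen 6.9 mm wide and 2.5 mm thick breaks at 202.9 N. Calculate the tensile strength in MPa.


Area = width * thickness = 6.9 * 2.5 = 17.25 mm^2
TS = force / area = 202.9 / 17.25 = 11.76 MPa

11.76 MPa


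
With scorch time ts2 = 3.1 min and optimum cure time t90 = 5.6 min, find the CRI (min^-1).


CRI = 100 / (t90 - ts2)
= 100 / (5.6 - 3.1)
= 100 / 2.5
= 40.0 min^-1

40.0 min^-1


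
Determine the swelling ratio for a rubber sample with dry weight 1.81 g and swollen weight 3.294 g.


Q = W_swollen / W_dry
Q = 3.294 / 1.81
Q = 1.82

Q = 1.82


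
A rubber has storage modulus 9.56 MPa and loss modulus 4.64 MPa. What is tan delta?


tan delta = E'' / E'
= 4.64 / 9.56
= 0.4854

tan delta = 0.4854


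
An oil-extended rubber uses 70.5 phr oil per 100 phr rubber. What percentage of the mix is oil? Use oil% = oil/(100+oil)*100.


Oil % = oil / (100 + oil) * 100
= 70.5 / (100 + 70.5) * 100
= 70.5 / 170.5 * 100
= 41.35%

41.35%


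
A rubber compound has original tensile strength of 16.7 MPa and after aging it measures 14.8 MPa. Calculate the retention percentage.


Retention = aged / original * 100
= 14.8 / 16.7 * 100
= 88.6%

88.6%


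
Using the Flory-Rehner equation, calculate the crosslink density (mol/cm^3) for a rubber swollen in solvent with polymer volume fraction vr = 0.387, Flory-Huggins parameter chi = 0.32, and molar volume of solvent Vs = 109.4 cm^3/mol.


ln(1 - vr) = ln(1 - 0.387) = -0.4894
Numerator = -((-0.4894) + 0.387 + 0.32 * 0.387^2) = 0.0545
Denominator = 109.4 * (0.387^(1/3) - 0.387/2) = 58.5548
nu = 0.0545 / 58.5548 = 9.3014e-04 mol/cm^3

9.3014e-04 mol/cm^3


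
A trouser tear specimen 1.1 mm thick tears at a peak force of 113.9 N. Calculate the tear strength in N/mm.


Tear strength = force / thickness
= 113.9 / 1.1
= 103.55 N/mm

103.55 N/mm


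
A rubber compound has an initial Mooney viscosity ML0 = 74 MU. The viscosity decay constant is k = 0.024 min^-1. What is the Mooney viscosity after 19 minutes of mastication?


ML = ML0 * exp(-k * t)
ML = 74 * exp(-0.024 * 19)
ML = 74 * 0.6338
ML = 46.9 MU

46.9 MU


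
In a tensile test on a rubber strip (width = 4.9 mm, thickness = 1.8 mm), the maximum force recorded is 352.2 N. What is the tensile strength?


Area = width * thickness = 4.9 * 1.8 = 8.82 mm^2
TS = force / area = 352.2 / 8.82 = 39.93 MPa

39.93 MPa
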